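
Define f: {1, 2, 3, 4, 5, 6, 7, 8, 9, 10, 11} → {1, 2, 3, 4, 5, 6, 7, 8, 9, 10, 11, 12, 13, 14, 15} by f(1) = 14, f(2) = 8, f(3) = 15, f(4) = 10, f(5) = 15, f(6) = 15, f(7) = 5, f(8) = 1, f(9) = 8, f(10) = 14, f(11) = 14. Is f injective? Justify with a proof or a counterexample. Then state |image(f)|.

6

f(3) = 15 = f(5) with 3 ≠ 5, so f is not injective.
The image of f is {1, 5, 8, 10, 14, 15}, which has 6 elements.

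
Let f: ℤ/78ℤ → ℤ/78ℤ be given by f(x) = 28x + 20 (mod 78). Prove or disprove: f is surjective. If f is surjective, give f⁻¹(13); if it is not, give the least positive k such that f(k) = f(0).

Recall: surjectivity means every element of the codomain has a preimage under f.
Since gcd(28, 78) = 2, we have 28x ≡ 0 (mod 2) for all x, so f(x) ≡ 0 (mod 2).
But 1 ≢ 0 (mod 2), so 1 ∈ ℤ/78ℤ has no preimage. So f is not surjective.
Since f is not surjective, we find the least positive k with f(k) = f(0): this means 28k ≡ 0 (mod 78), i.e. 78 ∣ 28k. Since gcd(28, 78) = 2, dividing through by 2 this holds exactly when 39 ∣ 14k, and as gcd(14, 39) = 1, exactly when 39 ∣ k.
The smallest positive such k is 39.

39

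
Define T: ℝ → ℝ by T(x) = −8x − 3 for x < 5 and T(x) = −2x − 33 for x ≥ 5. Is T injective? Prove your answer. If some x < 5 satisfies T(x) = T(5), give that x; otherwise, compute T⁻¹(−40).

37/8

Both pieces are strictly decreasing (slopes −8 and −2), so each is injective on its own interval.
The left piece maps (−∞, 5) onto (−43, ∞); the right piece maps [5, ∞) onto (−∞, −43].
These images are disjoint, so no value is attained by both pieces. Thus T is injective.
Because the two images are disjoint, no x < 5 has T(x) = T(5), so we compute T⁻¹(−40): −40 lies in (−43, ∞), so solve −8x − 3 = −40: x = (−40 + 3)/(−8) = 37/8.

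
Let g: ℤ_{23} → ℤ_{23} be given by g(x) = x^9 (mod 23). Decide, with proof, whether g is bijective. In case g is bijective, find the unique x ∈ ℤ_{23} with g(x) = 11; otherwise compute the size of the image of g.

5

Since 23 is prime, the nonzero elements of ℤ_{23} form a cyclic group of order 22.
As gcd(9, 22) = 1, raising to the 9th power is a bijection on this group: if u^9 ≡ v^9 then (uv^{−1})^9 = 1, and the only element of order dividing gcd(9, 22) = 1 is 1, so u = v.
With g(0) = 0 this makes g injective on all of ℤ_{23}, hence bijective (finite equal-size domain and codomain). In particular g is bijective.
Since g is bijective, we find the preimage of 11. The inverse of x ↦ x^9 on (ℤ_{23})^× is x ↦ x^5, because 9·5 = 45 = 2·22 + 1 ≡ 1 (mod 22) and x^{22} = 1 for x ≠ 0 (Fermat). So g⁻¹(11) = 11^5 mod 23.
Repeated squaring mod 23: 11^1 ≡ 11, 11^2 ≡ 11² = 121 ≡ 6, 11^4 ≡ 6² = 36 ≡ 13. Since 5 = 4 + 1, 11^5 ≡ 13·11: 13·11 = 143 ≡ 5. So 11^5 ≡ 5 (mod 23).
Hence g⁻¹(11) = 5.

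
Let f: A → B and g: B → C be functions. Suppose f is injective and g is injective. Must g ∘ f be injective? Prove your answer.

injective

Suppose (g ∘ f)(a) = (g ∘ f)(b), i.e. g(f(a)) = g(f(b)).
Since g is injective, f(a) = f(b). Since f is injective, a = b. Thus g ∘ f is injective.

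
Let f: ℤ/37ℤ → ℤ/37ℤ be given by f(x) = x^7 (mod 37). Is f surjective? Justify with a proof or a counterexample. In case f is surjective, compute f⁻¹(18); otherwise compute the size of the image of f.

5

Since 37 is prime, the nonzero elements of ℤ/37ℤ form a cyclic group of order 36.
As gcd(7, 36) = 1, raising to the 7th power is a bijection on this group: if s^7 ≡ t^7 then (st^{−1})^7 = 1, and the only element of order dividing gcd(7, 36) = 1 is 1, so s = t.
With f(0) = 0 this makes f injective on all of ℤ/37ℤ, hence bijective (finite equal-size domain and codomain). In particular f is surjective.
Since f is surjective, we find the preimage of 18. The inverse of x ↦ x^7 on (ℤ/37ℤ)^× is x ↦ x^31, because 7·31 = 217 = 6·36 + 1 ≡ 1 (mod 36) and x^{36} = 1 for x ≠ 0 (Fermat). So f⁻¹(18) = 18^31 mod 37.
Repeated squaring mod 37: 18^1 ≡ 18, 18^2 ≡ 18² = 324 ≡ 28, 18^4 ≡ 28² = 784 ≡ 7, 18^8 ≡ 7² = 49 ≡ 12, 18^16 ≡ 12² = 144 ≡ 33. Since 31 = 16 + 8 + 4 + 2 + 1, 18^31 ≡ 33·12·7·28·18: 33·12 = 396 ≡ 26, then 26·7 = 182 ≡ 34, then 34·28 = 952 ≡ 27, then 27·18 = 486 ≡ 5. So 18^31 ≡ 5 (mod 37).
Hence f⁻¹(18) = 5.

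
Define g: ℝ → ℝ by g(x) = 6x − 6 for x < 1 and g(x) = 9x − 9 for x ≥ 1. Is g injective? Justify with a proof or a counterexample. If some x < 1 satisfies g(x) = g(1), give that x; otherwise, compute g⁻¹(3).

Both pieces are strictly increasing (slopes 6 and 9), so each is injective on its own interval.
The left piece maps (−∞, 1) onto (−∞, 0); the right piece maps [1, ∞) onto [0, ∞).
These images are disjoint, so no value is attained by both pieces. Hence g is injective.
Because the two images are disjoint, no x < 1 has g(x) = g(1), so we compute g⁻¹(3): 3 lies in [0, ∞), so solve 9x − 9 = 3: x = (3 + 9)/9 = 4/3.

4/3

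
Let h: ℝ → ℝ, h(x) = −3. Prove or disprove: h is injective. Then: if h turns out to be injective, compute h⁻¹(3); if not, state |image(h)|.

1

By definition, h is injective when h(u) = h(v) forces u = v.
h(0) = −3 = h(1) with 0 ≠ 1, so h is not injective.
Since h is not injective, we state |image(h)|: the image of h is {−3}, which has 1 element.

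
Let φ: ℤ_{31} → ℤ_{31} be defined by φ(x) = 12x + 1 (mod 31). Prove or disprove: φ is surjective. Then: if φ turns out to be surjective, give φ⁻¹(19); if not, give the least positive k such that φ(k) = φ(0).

By definition, surjectivity means every element of the codomain has a preimage under φ.
Since gcd(12, 31) = 1, 12 is invertible modulo 31. Euclid's algorithm: 31 = 2·12 + 7, 12 = 1·7 + 5, 7 = 1·5 + 2, 5 = 2·2 + 1; back-substituting gives 1 = 13·12 − 5·31, so 12⁻¹ ≡ 13 (mod 31).
For any y ∈ ℤ_{31}, x = 13(y − 1) mod 31 satisfies φ(x) = 12·13(y − 1) + 1 ≡ y (since 12·13 ≡ 1 mod 31). So every y has a preimage.
Hence φ is surjective.
Since φ is surjective, we find φ⁻¹(19): we need 12x ≡ 19 − 1 ≡ 18 (mod 31). Using 12⁻¹ = 13: x ≡ 13·18 = 234 = 7·31 + 17, so x = 17.
Check: φ(17) = 12·17 + 1 = 205 = 6·31 + 19 ≡ 19 (mod 31).

17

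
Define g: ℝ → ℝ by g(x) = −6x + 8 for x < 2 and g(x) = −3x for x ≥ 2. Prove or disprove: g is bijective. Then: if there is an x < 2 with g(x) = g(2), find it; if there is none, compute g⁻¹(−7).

Both pieces are strictly decreasing (slopes −6 and −3), so each is injective on its own interval.
The left piece maps (−∞, 2) onto (−4, ∞); the right piece maps [2, ∞) onto (−∞, −6].
The images leave a gap (−4 has no preimage), so g is not surjective, hence not bijective.
Because the two images are disjoint, no x < 2 has g(x) = g(2), so we compute g⁻¹(−7): −7 lies in (−∞, −6], so solve −3x = −7: x = (−7 − 0)/(−3) = 7/3.

7/3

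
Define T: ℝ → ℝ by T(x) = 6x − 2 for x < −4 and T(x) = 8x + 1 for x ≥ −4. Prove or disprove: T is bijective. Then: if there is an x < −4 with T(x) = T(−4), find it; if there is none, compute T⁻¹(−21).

Both pieces are strictly increasing (slopes 6 and 8), so each is injective on its own interval.
The left piece maps (−∞, −4) onto (−∞, −26); the right piece maps [−4, ∞) onto [−31, ∞).
These images overlap. In particular T(−4) = −31 (right piece), and solving 6x − 2 = −31 on the left piece gives x = −29/6 < −4.
So T(−29/6) = T(−4) with −29/6 ≠ −4, and T is not injective, hence not bijective. This x = −29/6 is the requested value below −4.

-29/6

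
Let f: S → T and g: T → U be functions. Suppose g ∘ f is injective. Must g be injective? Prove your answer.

not injective

No. Take S = {1}, T = {1, 2}, U = {1, 2}, f(a) = a for each a ∈ S, and g(b) = 1 if b ∈ {1, 2} else g(b) = b.
Then g ∘ f = f is injective (S ⊂ T and f is the inclusion), but g(1) = g(2) = 1 with 1 ≠ 2, so g is not injective.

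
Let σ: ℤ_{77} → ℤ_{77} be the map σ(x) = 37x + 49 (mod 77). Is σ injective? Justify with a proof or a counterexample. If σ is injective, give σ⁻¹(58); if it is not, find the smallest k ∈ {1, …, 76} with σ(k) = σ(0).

Recall that σ is injective when σ(a) = σ(b) forces a = b.
Suppose σ(a) = σ(b) in ℤ_{77}. Then 37a + 49 ≡ 37b + 49 (mod 77), therefore 37(a − b) ≡ 0 (mod 77).
Since gcd(37, 77) = 1, 37 is invertible modulo 77, so a − b ≡ 0 (mod 77), i.e. a = b.
So σ is injective.
We now compute 37⁻¹ mod 77 explicitly. Euclid's algorithm: 77 = 2·37 + 3, 37 = 12·3 + 1; back-substituting gives 1 = 25·37 − 12·77, so 37⁻¹ ≡ 25 (mod 77).
Since σ is injective, we compute σ⁻¹(58): solve 37x + 49 ≡ 58 (mod 77), i.e. 37x ≡ 9 (mod 77).
Multiplying by 37⁻¹ = 25 gives x ≡ 25·9 = 225 = 2·77 + 71 ≡ 71 (mod 77).
Check: σ(71) = 37·71 + 49 = 2676 = 34·77 + 58 ≡ 58 (mod 77).

71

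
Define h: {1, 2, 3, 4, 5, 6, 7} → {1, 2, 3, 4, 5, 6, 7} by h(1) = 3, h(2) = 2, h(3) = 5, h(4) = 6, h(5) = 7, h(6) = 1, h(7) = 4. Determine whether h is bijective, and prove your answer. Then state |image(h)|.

7

The values 3, 2, 5, 6, 7, 1, 4 are a permutation of {1, 2, 3, 4, 5, 6, 7}: each element appears exactly once.
So h is injective and surjective, hence bijective.
The image of h is {1, 2, 3, 4, 5, 6, 7}, which has 7 elements.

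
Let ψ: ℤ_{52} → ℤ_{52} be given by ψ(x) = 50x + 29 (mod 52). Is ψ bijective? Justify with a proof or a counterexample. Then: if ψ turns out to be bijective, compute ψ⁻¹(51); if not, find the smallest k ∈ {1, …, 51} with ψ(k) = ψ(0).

By definition, ψ is injective when ψ(u) = ψ(v) forces u = v.
We have gcd(50, 52) = 2 > 1. Taking u = 0 and v = 26: ψ(0) = 29 and ψ(26) = 50·26 + 29 = 1329 ≡ 29 (mod 52).
So ψ(0) = ψ(26) while 0 ≠ 26, therefore ψ is not injective, hence not bijective.
Since ψ is not bijective, we find the least positive k with ψ(k) = ψ(0): this means 50k ≡ 0 (mod 52), i.e. 52 ∣ 50k. Since gcd(50, 52) = 2, dividing through by 2 this holds exactly when 26 ∣ 25k, and as gcd(25, 26) = 1, exactly when 26 ∣ k.
The smallest positive such k is 26.

26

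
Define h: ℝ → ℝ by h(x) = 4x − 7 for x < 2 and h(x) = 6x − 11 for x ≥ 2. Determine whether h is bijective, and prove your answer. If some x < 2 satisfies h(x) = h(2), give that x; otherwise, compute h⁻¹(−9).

Both pieces are strictly increasing (slopes 4 and 6), so each is injective on its own interval.
The left piece maps (−∞, 2) onto (−∞, 1); the right piece maps [2, ∞) onto [1, ∞).
Since 1 = 1, the images partition ℝ: h is injective and surjective, hence bijective.
Because the two images are disjoint, no x < 2 has h(x) = h(2), so we compute h⁻¹(−9): −9 lies in (−∞, 1), so solve 4x − 7 = −9: x = (−9 + 7)/4 = −1/2.

-1/2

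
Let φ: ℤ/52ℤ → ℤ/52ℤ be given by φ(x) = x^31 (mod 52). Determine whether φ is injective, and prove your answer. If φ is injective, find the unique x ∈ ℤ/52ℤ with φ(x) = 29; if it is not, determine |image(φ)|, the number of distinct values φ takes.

39

φ(0) = 0^31 = 0.
φ(26): Repeated squaring mod 52: 26^1 ≡ 26, 26^2 ≡ 26² = 676 ≡ 0, 26^4 ≡ 0² = 0, 26^8 ≡ 0² = 0, 26^16 ≡ 0² = 0. Since 31 = 16 + 8 + 4 + 2 + 1, 26^31 ≡ 0·0·0·0·26: 0·0 = 0, then 0·0 = 0, then 0·0 = 0, then 0·26 = 0. So 26^31 ≡ 0 (mod 52).
So φ(0) = φ(26) = 0 while 0 ≠ 26, therefore φ is not injective.
Since φ is not injective, we determine |image(φ)|. Computing x^31 mod 52 for each x (by repeated squaring, reducing mod 52 at every step), the values φ(0), φ(1), …, φ(51) are: 0, 1, 24, 3, 4, 21, 20, 19, 44, 9, 36, 15, 12, 13, 40, 11, 16, 17, 8, 7, 32, 5, 48, 23, 28, 25, 0, 27, 24, 29, 4, 47, 20, 45, 44, 35, 36, 41, 12, 39, 40, 37, 16, 43, 8, 33, 32, 31, 48, 49, 28, 51.
The distinct values are {0, 1, 3, 4, 5, 7, 8, 9, 11, 12, 13, 15, 16, 17, 19, 20, 21, 23, 24, 25, 27, 28, 29, 31, 32, 33, 35, 36, 37, 39, 40, 41, 43, 44, 45, 47, 48, 49, 51}; there are 39 of them.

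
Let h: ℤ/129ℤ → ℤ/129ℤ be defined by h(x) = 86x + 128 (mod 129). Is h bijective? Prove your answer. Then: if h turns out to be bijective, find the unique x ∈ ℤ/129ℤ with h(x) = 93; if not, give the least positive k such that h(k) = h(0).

3

We have gcd(86, 129) = 43 > 1. Taking u = 0 and v = 3: h(0) = 128 and h(3) = 86·3 + 128 = 386 ≡ 128 (mod 129).
So h(0) = h(3) while 0 ≠ 3, so h is not injective, hence not bijective.
Since h is not bijective, we find the least positive k with h(k) = h(0): this means 86k ≡ 0 (mod 129), i.e. 129 ∣ 86k. Since gcd(86, 129) = 43, dividing through by 43 this holds exactly when 3 ∣ 2k, and as gcd(2, 3) = 1, exactly when 3 ∣ k.
The smallest positive such k is 3.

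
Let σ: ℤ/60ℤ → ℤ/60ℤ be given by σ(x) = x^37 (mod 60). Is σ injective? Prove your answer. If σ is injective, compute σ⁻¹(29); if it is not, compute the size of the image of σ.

σ(0) = 0^37 = 0.
σ(30): Repeated squaring mod 60: 30^1 ≡ 30, 30^2 ≡ 30² = 900 ≡ 0, 30^4 ≡ 0² = 0, 30^8 ≡ 0² = 0, 30^16 ≡ 0² = 0, 30^32 ≡ 0² = 0. Since 37 = 32 + 4 + 1, 30^37 ≡ 0·0·30: 0·0 = 0, then 0·30 = 0. So 30^37 ≡ 0 (mod 60).
So σ(0) = σ(30) = 0 while 0 ≠ 30, hence σ is not injective.
Since σ is not injective, we determine |image(σ)|. Computing x^37 mod 60 for each x (by repeated squaring, reducing mod 60 at every step), the values σ(0), σ(1), …, σ(59) are: 0, 1, 32, 3, 4, 5, 36, 7, 8, 9, 40, 11, 12, 13, 44, 15, 16, 17, 48, 19, 20, 21, 52, 23, 24, 25, 56, 27, 28, 29, 0, 31, 32, 33, 4, 35, 36, 37, 8, 39, 40, 41, 12, 43, 44, 45, 16, 47, 48, 49, 20, 51, 52, 53, 24, 55, 56, 57, 28, 59.
The distinct values are {0, 1, 3, 4, 5, 7, 8, 9, 11, 12, 13, 15, 16, 17, 19, 20, 21, 23, 24, 25, 27, 28, 29, 31, 32, 33, 35, 36, 37, 39, 40, 41, 43, 44, 45, 47, 48, 49, 51, 52, 53, 55, 56, 57, 59}; there are 45 of them.

45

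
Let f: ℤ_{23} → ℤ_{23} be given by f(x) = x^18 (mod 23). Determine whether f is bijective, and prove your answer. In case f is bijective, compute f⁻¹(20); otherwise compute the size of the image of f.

f(11): Repeated squaring mod 23: 11^1 ≡ 11, 11^2 ≡ 11² = 121 ≡ 6, 11^4 ≡ 6² = 36 ≡ 13, 11^8 ≡ 13² = 169 ≡ 8, 11^16 ≡ 8² = 64 ≡ 18. Since 18 = 16 + 2, 11^18 ≡ 18·6: 18·6 = 108 ≡ 16. So 11^18 ≡ 16 (mod 23).
f(12): Repeated squaring mod 23: 12^1 ≡ 12, 12^2 ≡ 12² = 144 ≡ 6, 12^4 ≡ 6² = 36 ≡ 13, 12^8 ≡ 13² = 169 ≡ 8, 12^16 ≡ 8² = 64 ≡ 18. Since 18 = 16 + 2, 12^18 ≡ 18·6: 18·6 = 108 ≡ 16. So 12^18 ≡ 16 (mod 23).
So f(11) = f(12) = 16 while 11 ≠ 12, hence f is not injective, hence not bijective.
Since f is not bijective, we determine |image(f)|. Computing x^18 mod 23 for each x (by repeated squaring, reducing mod 23 at every step), the values f(0), f(1), …, f(22) are: 0, 1, 13, 2, 8, 6, 3, 18, 12, 4, 9, 16, 16, 9, 4, 12, 18, 3, 6, 8, 2, 13, 1.
The distinct values are {0, 1, 2, 3, 4, 6, 8, 9, 12, 13, 16, 18}; there are 12 of them.

12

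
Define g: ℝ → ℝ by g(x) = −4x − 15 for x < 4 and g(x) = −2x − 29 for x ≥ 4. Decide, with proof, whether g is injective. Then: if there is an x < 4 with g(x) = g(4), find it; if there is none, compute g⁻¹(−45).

Both pieces are strictly decreasing (slopes −4 and −2), so each is injective on its own interval.
The left piece maps (−∞, 4) onto (−31, ∞); the right piece maps [4, ∞) onto (−∞, −37].
These images are disjoint, so no value is attained by both pieces. So g is injective.
Because the two images are disjoint, no x < 4 has g(x) = g(4), so we compute g⁻¹(−45): −45 lies in (−∞, −37], so solve −2x − 29 = −45: x = (−45 + 29)/(−2) = 8.

8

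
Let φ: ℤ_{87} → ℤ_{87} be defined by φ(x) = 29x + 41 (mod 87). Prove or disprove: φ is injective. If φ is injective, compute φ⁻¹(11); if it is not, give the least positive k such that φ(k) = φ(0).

By definition, injectivity means: for all u, v in the domain, φ(u) = φ(v) implies u = v.
We have gcd(29, 87) = 29 > 1. Taking u = 0 and v = 3: φ(0) = 41 and φ(3) = 29·3 + 41 = 128 ≡ 41 (mod 87).
So φ(0) = φ(3) while 0 ≠ 3, so φ is not injective.
Since φ is not injective, we find the least positive k with φ(k) = φ(0): this means 29k ≡ 0 (mod 87), i.e. 87 ∣ 29k. Since gcd(29, 87) = 29, dividing through by 29 this holds exactly when 3 ∣ k.
The smallest positive such k is 3.

3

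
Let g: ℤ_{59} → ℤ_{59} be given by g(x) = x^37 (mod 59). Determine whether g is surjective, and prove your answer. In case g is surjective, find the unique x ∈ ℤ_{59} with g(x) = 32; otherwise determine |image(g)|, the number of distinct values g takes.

Since 59 is prime, the nonzero elements of ℤ_{59} form a cyclic group of order 58.
As gcd(37, 58) = 1, raising to the 37th power is a bijection on this group: if a^37 ≡ b^37 then (ab^{−1})^37 = 1, and the only element of order dividing gcd(37, 58) = 1 is 1, so a = b.
With g(0) = 0 this makes g injective on all of ℤ_{59}, hence bijective (finite equal-size domain and codomain). In particular g is surjective.
Since g is surjective, we find the preimage of 32. The inverse of x ↦ x^37 on (ℤ_{59})^× is x ↦ x^11, because 37·11 = 407 = 7·58 + 1 ≡ 1 (mod 58) and x^{58} = 1 for x ≠ 0 (Fermat). So g⁻¹(32) = 32^11 mod 59.
Repeated squaring mod 59: 32^1 ≡ 32, 32^2 ≡ 32² = 1024 ≡ 21, 32^4 ≡ 21² = 441 ≡ 28, 32^8 ≡ 28² = 784 ≡ 17. Since 11 = 8 + 2 + 1, 32^11 ≡ 17·21·32: 17·21 = 357 ≡ 3, then 3·32 = 96 ≡ 37. So 32^11 ≡ 37 (mod 59).
Hence g⁻¹(32) = 37.

37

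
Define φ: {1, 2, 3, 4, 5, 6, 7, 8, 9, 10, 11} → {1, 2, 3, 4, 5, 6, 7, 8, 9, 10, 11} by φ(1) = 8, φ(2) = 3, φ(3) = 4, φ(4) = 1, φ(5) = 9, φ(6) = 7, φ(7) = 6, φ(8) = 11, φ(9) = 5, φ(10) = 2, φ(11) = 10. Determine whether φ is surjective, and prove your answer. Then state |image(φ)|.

Every element of the codomain has a preimage: 1 = φ(4), 2 = φ(10), 3 = φ(2), 4 = φ(3), 5 = φ(9), 6 = φ(7), 7 = φ(6), 8 = φ(1), 9 = φ(5), 10 = φ(11), 11 = φ(8).
Therefore φ is surjective.
The image of φ is {1, 2, 3, 4, 5, 6, 7, 8, 9, 10, 11}, which has 11 elements.

11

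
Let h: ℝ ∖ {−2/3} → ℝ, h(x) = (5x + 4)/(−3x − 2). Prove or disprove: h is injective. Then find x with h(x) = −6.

-8/13

Suppose h(x_1) = h(x_2). Cross-multiplying: (5x_1 + 4)(−3x_2 − 2) = (5x_2 + 4)(−3x_1 − 2).
Expanding both sides and cancelling the symmetric terms leaves 2·(x_1 − x_2) = 0. Since 2 ≠ 0, x_1 = x_2. Therefore h is injective.
Solving h(x) = −6: cross-multiplying gives 5x + 4 = −6(−3x − 2), which rearranges to −13x = 8, so x = −8/13.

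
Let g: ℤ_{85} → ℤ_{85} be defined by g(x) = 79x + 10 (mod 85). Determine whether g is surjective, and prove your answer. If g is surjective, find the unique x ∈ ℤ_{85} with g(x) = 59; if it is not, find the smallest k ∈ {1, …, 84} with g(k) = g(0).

6

Since gcd(79, 85) = 1, 79 is invertible modulo 85. Euclid's algorithm: 85 = 1·79 + 6, 79 = 13·6 + 1; back-substituting gives 1 = 14·79 − 13·85, so 79⁻¹ ≡ 14 (mod 85).
For any y ∈ ℤ_{85}, x = 14(y − 10) mod 85 satisfies g(x) = 79·14(y − 10) + 10 ≡ y (since 79·14 ≡ 1 mod 85). So every y has a preimage.
So g is surjective.
Since g is surjective, we compute g⁻¹(59): solve 79x + 10 ≡ 59 (mod 85), i.e. 79x ≡ 49 (mod 85).
Multiplying by 79⁻¹ = 14 gives x ≡ 14·49 = 686 = 8·85 + 6 ≡ 6 (mod 85).
Check: g(6) = 79·6 + 10 = 484 = 5·85 + 59 ≡ 59 (mod 85).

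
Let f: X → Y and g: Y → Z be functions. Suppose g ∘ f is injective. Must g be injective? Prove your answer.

not injective

No. Take X = {0, 1}, Y = {0, 1, 2, 3, 4}, Z = {0, 1, 2, 3, 4}, f(a) = a for each a ∈ X, and g(b) = 3 if b ∈ {3, 4} else g(b) = b.
Then g ∘ f = f is injective (X ⊂ Y and f is the inclusion), but g(3) = g(4) = 3 with 3 ≠ 4, so g is not injective.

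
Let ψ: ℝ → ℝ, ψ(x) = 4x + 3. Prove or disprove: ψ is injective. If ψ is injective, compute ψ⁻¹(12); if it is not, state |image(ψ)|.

9/4

Recall: ψ is injective when ψ(s) = ψ(t) forces s = t.
Suppose ψ(s) = ψ(t). Then 4s + 3 = 4t + 3, hence 4s = 4t, thus s = t.
So ψ is injective.
Since ψ is injective, we compute ψ⁻¹(12) = (12 − 3)/4 = 9/4.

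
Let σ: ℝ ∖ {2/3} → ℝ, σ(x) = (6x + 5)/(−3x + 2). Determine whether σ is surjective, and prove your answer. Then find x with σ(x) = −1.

If σ(x) = −2, cross-multiplying gives −3(6x + 5) = 6(−3x + 2), which simplifies to −15 = 12 — false.  So −2 has no preimage and σ is not surjective.
Solving σ(x) = −1: cross-multiplying gives 6x + 5 = −1(−3x + 2), which rearranges to 3x = −7, so x = −7/3.

-7/3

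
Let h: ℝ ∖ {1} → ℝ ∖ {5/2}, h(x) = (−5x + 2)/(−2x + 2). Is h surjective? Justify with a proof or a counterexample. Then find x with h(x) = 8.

For any y ≠ 5/2, solving y(−2x + 2) = −5x + 2 for x gives a well-defined x ≠ 1. So h is surjective.
Solving h(x) = 8: cross-multiplying gives −5x + 2 = 8(−2x + 2), which rearranges to 11x = 14, so x = 14/11.

14/11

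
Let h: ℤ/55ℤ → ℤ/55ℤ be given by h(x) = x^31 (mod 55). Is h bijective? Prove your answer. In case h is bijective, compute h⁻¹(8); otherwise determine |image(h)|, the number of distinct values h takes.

52

Computing x^31 mod 55 for each x (by repeated squaring, reducing mod 55 at every step), the values h(0), h(1), …, h(54) are: 0, 1, 13, 47, 4, 5, 6, 18, 52, 9, 10, 11, 23, 2, 14, 15, 16, 28, 7, 19, 20, 21, 33, 12, 24, 25, 26, 38, 17, 29, 30, 31, 43, 22, 34, 35, 36, 48, 27, 39, 40, 41, 53, 32, 44, 45, 46, 3, 37, 49, 50, 51, 8, 42, 54.
Every element of ℤ/55ℤ appears exactly once in this list, so h is a bijection, and in particular bijective.
Since h is bijective, we read off the preimage of 8 from the same table: h(52) = 8, so h⁻¹(8) = 52.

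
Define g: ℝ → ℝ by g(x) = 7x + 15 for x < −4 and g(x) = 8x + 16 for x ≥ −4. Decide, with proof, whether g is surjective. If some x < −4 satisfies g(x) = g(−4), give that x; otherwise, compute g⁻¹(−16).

-31/7

Both pieces are strictly increasing (slopes 7 and 8), so each is injective on its own interval.
The left piece maps (−∞, −4) onto (−∞, −13); the right piece maps [−4, ∞) onto [−16, ∞).
The union (−∞, −13) ∪ [−16, ∞) covers ℝ, so g is surjective.
For the follow-up: the images overlap, so an x < −4 with g(x) = g(−4) exists. g(−4) = −16; solving 7x + 15 = −16 for x < −4 gives x = (−16 − 15)/7 = −31/7.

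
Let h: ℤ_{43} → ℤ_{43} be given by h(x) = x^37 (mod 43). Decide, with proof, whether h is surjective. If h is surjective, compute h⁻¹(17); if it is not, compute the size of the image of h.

Since 43 is prime, the nonzero elements of ℤ_{43} form a cyclic group of order 42.
As gcd(37, 42) = 1, raising to the 37th power is a bijection on this group: if a^37 ≡ b^37 then (ab^{−1})^37 = 1, and the only element of order dividing gcd(37, 42) = 1 is 1, so a = b.
With h(0) = 0 this makes h injective on all of ℤ_{43}, hence bijective (finite equal-size domain and codomain). In particular h is surjective.
Since h is surjective, we find the preimage of 17. The inverse of x ↦ x^37 on (ℤ_{43})^× is x ↦ x^25, because 37·25 = 925 = 22·42 + 1 ≡ 1 (mod 42) and x^{42} = 1 for x ≠ 0 (Fermat). So h⁻¹(17) = 17^25 mod 43.
Repeated squaring mod 43: 17^1 ≡ 17, 17^2 ≡ 17² = 289 ≡ 31, 17^4 ≡ 31² = 961 ≡ 15, 17^8 ≡ 15² = 225 ≡ 10, 17^16 ≡ 10² = 100 ≡ 14. Since 25 = 16 + 8 + 1, 17^25 ≡ 14·10·17: 14·10 = 140 ≡ 11, then 11·17 = 187 ≡ 15. So 17^25 ≡ 15 (mod 43).
Hence h⁻¹(17) = 15.

15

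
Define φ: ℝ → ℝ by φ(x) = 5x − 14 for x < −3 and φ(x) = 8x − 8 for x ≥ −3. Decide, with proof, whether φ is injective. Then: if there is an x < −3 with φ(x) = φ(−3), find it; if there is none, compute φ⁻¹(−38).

Both pieces are strictly increasing (slopes 5 and 8), so each is injective on its own interval.
The left piece maps (−∞, −3) onto (−∞, −29); the right piece maps [−3, ∞) onto [−32, ∞).
These images overlap. In particular φ(−3) = −32 (right piece), and solving 5x − 14 = −32 on the left piece gives x = −18/5 < −3.
So φ(−18/5) = φ(−3) with −18/5 ≠ −3, and φ is not injective. This x = −18/5 is the requested value below −3.

-18/5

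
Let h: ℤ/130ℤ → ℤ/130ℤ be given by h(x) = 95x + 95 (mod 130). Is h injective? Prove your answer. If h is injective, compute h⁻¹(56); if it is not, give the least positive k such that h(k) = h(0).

We have gcd(95, 130) = 5 > 1. Taking a = 0 and b = 26: h(0) = 95 and h(26) = 95·26 + 95 = 2565 ≡ 95 (mod 130).
So h(0) = h(26) while 0 ≠ 26, therefore h is not injective.
Since h is not injective, we find the least positive k with h(k) = h(0): this means 95k ≡ 0 (mod 130), i.e. 130 ∣ 95k. Since gcd(95, 130) = 5, dividing through by 5 this holds exactly when 26 ∣ 19k, and as gcd(19, 26) = 1, exactly when 26 ∣ k.
The smallest positive such k is 26.

26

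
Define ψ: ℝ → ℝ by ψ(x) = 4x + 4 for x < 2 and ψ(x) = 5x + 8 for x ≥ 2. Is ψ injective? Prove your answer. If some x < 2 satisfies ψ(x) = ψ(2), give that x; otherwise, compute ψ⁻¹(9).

Both pieces are strictly increasing (slopes 4 and 5), so each is injective on its own interval.
The left piece maps (−∞, 2) onto (−∞, 12); the right piece maps [2, ∞) onto [18, ∞).
These images are disjoint, so no value is attained by both pieces. Therefore ψ is injective.
Because the two images are disjoint, no x < 2 has ψ(x) = ψ(2), so we compute ψ⁻¹(9): 9 lies in (−∞, 12), so solve 4x + 4 = 9: x = (9 − 4)/4 = 5/4.

5/4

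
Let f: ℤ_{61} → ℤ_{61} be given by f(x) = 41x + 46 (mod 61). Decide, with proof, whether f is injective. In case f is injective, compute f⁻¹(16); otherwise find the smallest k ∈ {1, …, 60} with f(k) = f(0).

32

Suppose f(x_1) = f(x_2) in ℤ_{61}. Then 41x_1 + 46 ≡ 41x_2 + 46 (mod 61), therefore 41(x_1 − x_2) ≡ 0 (mod 61).
Since gcd(41, 61) = 1, 41 is invertible modulo 61, thus x_1 − x_2 ≡ 0 (mod 61), i.e. x_1 = x_2.
So f is injective.
We now compute 41⁻¹ mod 61 explicitly. Euclid's algorithm: 61 = 1·41 + 20, 41 = 2·20 + 1; back-substituting gives 1 = 3·41 − 2·61, so 41⁻¹ ≡ 3 (mod 61).
Since f is injective, we compute f⁻¹(16): solve 41x + 46 ≡ 16 (mod 61), i.e. 41x ≡ 31 (mod 61).
Multiplying by 41⁻¹ = 3 gives x ≡ 3·31 = 93 = 1·61 + 32 ≡ 32 (mod 61).
Check: f(32) = 41·32 + 46 = 1358 = 22·61 + 16 ≡ 16 (mod 61).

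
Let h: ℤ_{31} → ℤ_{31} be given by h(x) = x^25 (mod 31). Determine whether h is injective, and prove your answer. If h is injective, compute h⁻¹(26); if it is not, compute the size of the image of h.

7

h(1) = 1^25 = 1.
h(2): Repeated squaring mod 31: 2^1 ≡ 2, 2^2 ≡ 2² = 4, 2^4 ≡ 4² = 16, 2^8 ≡ 16² = 256 ≡ 8, 2^16 ≡ 8² = 64 ≡ 2. Since 25 = 16 + 8 + 1, 2^25 ≡ 2·8·2: 2·8 = 16, then 16·2 = 32 ≡ 1. So 2^25 ≡ 1 (mod 31).
So h(1) = h(2) = 1 while 1 ≠ 2, thus h is not injective.
Since h is not injective, we determine |image(h)|. Computing x^25 mod 31 for each x (by repeated squaring, reducing mod 31 at every step), the values h(0), h(1), …, h(30) are: 0, 1, 1, 6, 1, 5, 6, 25, 1, 5, 5, 26, 6, 26, 25, 30, 1, 6, 5, 25, 5, 26, 26, 30, 6, 25, 26, 30, 25, 30, 30.
The distinct values are {0, 1, 5, 6, 25, 26, 30}; there are 7 of them.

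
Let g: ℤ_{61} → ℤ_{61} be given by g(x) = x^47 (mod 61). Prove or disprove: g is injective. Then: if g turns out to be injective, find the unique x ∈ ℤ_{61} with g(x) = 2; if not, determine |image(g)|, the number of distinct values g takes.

10

Since 61 is prime, the nonzero elements of ℤ_{61} form a cyclic group of order 60.
As gcd(47, 60) = 1, raising to the 47th power is a bijection on this group: if a^47 ≡ b^47 then (ab^{−1})^47 = 1, and the only element of order dividing gcd(47, 60) = 1 is 1, so a = b.
With g(0) = 0 this makes g injective on all of ℤ_{61}, hence bijective (finite equal-size domain and codomain). In particular g is injective.
Since g is injective, we find the preimage of 2. The inverse of x ↦ x^47 on (ℤ_{61})^× is x ↦ x^23, because 47·23 = 1081 = 18·60 + 1 ≡ 1 (mod 60) and x^{60} = 1 for x ≠ 0 (Fermat). So g⁻¹(2) = 2^23 mod 61.
Repeated squaring mod 61: 2^1 ≡ 2, 2^2 ≡ 2² = 4, 2^4 ≡ 4² = 16, 2^8 ≡ 16² = 256 ≡ 12, 2^16 ≡ 12² = 144 ≡ 22. Since 23 = 16 + 4 + 2 + 1, 2^23 ≡ 22·16·4·2: 22·16 = 352 ≡ 47, then 47·4 = 188 ≡ 5, then 5·2 = 10. So 2^23 ≡ 10 (mod 61).
Hence g⁻¹(2) = 10.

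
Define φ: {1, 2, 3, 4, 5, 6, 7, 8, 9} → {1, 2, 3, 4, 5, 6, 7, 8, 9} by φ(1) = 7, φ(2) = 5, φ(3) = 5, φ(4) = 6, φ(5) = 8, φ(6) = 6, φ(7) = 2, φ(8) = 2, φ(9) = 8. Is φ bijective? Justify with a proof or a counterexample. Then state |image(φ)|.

5

φ(2) = 5 = φ(3) with 2 ≠ 3, so φ is not injective, hence not bijective.
The image of φ is {2, 5, 6, 7, 8}, which has 5 elements.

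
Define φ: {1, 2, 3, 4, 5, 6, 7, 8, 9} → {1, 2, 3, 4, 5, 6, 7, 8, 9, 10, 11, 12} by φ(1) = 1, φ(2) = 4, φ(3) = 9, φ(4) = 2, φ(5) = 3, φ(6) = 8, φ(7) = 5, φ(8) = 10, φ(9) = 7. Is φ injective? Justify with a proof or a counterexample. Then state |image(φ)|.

The values φ(1), …, φ(9) are 1, 4, 9, 2, 3, 8, 5, 10, 7 — all distinct.
So φ(s) = φ(t) only when s = t, and φ is injective.
The image of φ is {1, 2, 3, 4, 5, 7, 8, 9, 10}, which has 9 elements.

9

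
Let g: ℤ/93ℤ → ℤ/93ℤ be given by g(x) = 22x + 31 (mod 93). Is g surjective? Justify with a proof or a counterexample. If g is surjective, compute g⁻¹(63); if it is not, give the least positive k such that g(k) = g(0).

86

Since gcd(22, 93) = 1, 22 is invertible modulo 93. Euclid's algorithm: 93 = 4·22 + 5, 22 = 4·5 + 2, 5 = 2·2 + 1; back-substituting gives 1 = 55·22 − 13·93, so 22⁻¹ ≡ 55 (mod 93).
Then y ↦ 55(y − 31) is a two-sided inverse to g, so every y ∈ ℤ/93ℤ has a preimage.
So g is surjective.
Since g is surjective, we find g⁻¹(63): we need 22x ≡ 63 − 31 ≡ 32 (mod 93). Using 22⁻¹ = 55: x ≡ 55·32 = 1760 = 18·93 + 86, so x = 86.
Check: g(86) = 22·86 + 31 = 1923 = 20·93 + 63 ≡ 63 (mod 93).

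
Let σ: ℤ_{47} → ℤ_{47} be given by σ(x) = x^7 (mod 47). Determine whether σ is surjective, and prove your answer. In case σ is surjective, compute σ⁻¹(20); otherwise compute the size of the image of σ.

Since 47 is prime, the nonzero elements of ℤ_{47} form a cyclic group of order 46.
As gcd(7, 46) = 1, raising to the 7th power is a bijection on this group: if s^7 ≡ t^7 then (st^{−1})^7 = 1, and the only element of order dividing gcd(7, 46) = 1 is 1, so s = t.
With σ(0) = 0 this makes σ injective on all of ℤ_{47}, hence bijective (finite equal-size domain and codomain). In particular σ is surjective.
Since σ is surjective, we find the preimage of 20. The inverse of x ↦ x^7 on (ℤ_{47})^× is x ↦ x^33, because 7·33 = 231 = 5·46 + 1 ≡ 1 (mod 46) and x^{46} = 1 for x ≠ 0 (Fermat). So σ⁻¹(20) = 20^33 mod 47.
Repeated squaring mod 47: 20^1 ≡ 20, 20^2 ≡ 20² = 400 ≡ 24, 20^4 ≡ 24² = 576 ≡ 12, 20^8 ≡ 12² = 144 ≡ 3, 20^16 ≡ 3² = 9, 20^32 ≡ 9² = 81 ≡ 34. Since 33 = 32 + 1, 20^33 ≡ 34·20: 34·20 = 680 ≡ 22. So 20^33 ≡ 22 (mod 47).
Hence σ⁻¹(20) = 22.

22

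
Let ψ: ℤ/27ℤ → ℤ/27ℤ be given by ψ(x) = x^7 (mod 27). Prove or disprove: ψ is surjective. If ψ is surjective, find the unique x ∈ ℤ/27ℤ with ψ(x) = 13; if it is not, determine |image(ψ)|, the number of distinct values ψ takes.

ψ(0) = 0^7 = 0.
ψ(3): Repeated squaring mod 27: 3^1 ≡ 3, 3^2 ≡ 3² = 9, 3^4 ≡ 9² = 81 ≡ 0. Since 7 = 4 + 2 + 1, 3^7 ≡ 0·9·3: 0·9 = 0, then 0·3 = 0. So 3^7 ≡ 0 (mod 27).
So ψ(0) = ψ(3) = 0 while 0 ≠ 3, thus ψ is not injective.
A non-injective map from the 27-element set ℤ/27ℤ to itself takes at most 26 distinct values, so it cannot be surjective. So ψ is not surjective.
Since ψ is not surjective, we determine |image(ψ)|. Computing x^7 mod 27 for each x (by repeated squaring, reducing mod 27 at every step), the values ψ(0), ψ(1), …, ψ(26) are: 0, 1, 20, 0, 22, 14, 0, 16, 8, 0, 10, 2, 0, 4, 23, 0, 25, 17, 0, 19, 11, 0, 13, 5, 0, 7, 26.
The distinct values are {0, 1, 2, 4, 5, 7, 8, 10, 11, 13, 14, 16, 17, 19, 20, 22, 23, 25, 26}; there are 19 of them.

19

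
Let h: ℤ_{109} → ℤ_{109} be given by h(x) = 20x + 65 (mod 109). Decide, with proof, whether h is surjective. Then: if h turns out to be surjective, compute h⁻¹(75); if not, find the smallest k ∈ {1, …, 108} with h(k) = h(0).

55

Since gcd(20, 109) = 1, 20 is invertible modulo 109. Euclid's algorithm: 109 = 5·20 + 9, 20 = 2·9 + 2, 9 = 4·2 + 1; back-substituting gives 1 = 60·20 − 11·109, so 20⁻¹ ≡ 60 (mod 109).
Then y ↦ 60(y − 65) is a two-sided inverse to h, so every y ∈ ℤ_{109} has a preimage.
Therefore h is surjective.
Since h is surjective, we compute h⁻¹(75): solve 20x + 65 ≡ 75 (mod 109), i.e. 20x ≡ 10 (mod 109).
Multiplying by 20⁻¹ = 60 gives x ≡ 60·10 = 600 = 5·109 + 55 ≡ 55 (mod 109).
Check: h(55) = 20·55 + 65 = 1165 = 10·109 + 75 ≡ 75 (mod 109).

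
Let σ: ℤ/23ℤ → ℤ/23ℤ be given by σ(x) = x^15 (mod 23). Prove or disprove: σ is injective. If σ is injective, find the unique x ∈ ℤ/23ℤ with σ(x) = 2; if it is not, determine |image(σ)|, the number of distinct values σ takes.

8

Since 23 is prime, the nonzero elements of ℤ/23ℤ form a cyclic group of order 22.
As gcd(15, 22) = 1, raising to the 15th power is a bijection on this group: if u^15 ≡ v^15 then (uv^{−1})^15 = 1, and the only element of order dividing gcd(15, 22) = 1 is 1, so u = v.
With σ(0) = 0 this makes σ injective on all of ℤ/23ℤ, hence bijective (finite equal-size domain and codomain). In particular σ is injective.
Since σ is injective, we find the preimage of 2. The inverse of x ↦ x^15 on (ℤ/23ℤ)^× is x ↦ x^3, because 15·3 = 45 = 2·22 + 1 ≡ 1 (mod 22) and x^{22} = 1 for x ≠ 0 (Fermat). So σ⁻¹(2) = 2^3 mod 23.
Repeated squaring mod 23: 2^1 ≡ 2, 2^2 ≡ 2² = 4. Since 3 = 2 + 1, 2^3 ≡ 4·2: 4·2 = 8. So 2^3 ≡ 8 (mod 23).
Hence σ⁻¹(2) = 8.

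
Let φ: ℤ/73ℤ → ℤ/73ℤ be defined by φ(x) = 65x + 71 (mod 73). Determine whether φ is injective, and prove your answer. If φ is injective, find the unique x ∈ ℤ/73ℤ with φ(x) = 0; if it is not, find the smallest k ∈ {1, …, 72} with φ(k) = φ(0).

Suppose φ(x_1) = φ(x_2) in ℤ/73ℤ. Then 65x_1 + 71 ≡ 65x_2 + 71 (mod 73), hence 65(x_1 − x_2) ≡ 0 (mod 73).
Since gcd(65, 73) = 1, 65 is invertible modulo 73, therefore x_1 − x_2 ≡ 0 (mod 73), i.e. x_1 = x_2.
Thus φ is injective.
We now compute 65⁻¹ mod 73 explicitly. Euclid's algorithm: 73 = 1·65 + 8, 65 = 8·8 + 1; back-substituting gives 1 = 9·65 − 8·73, so 65⁻¹ ≡ 9 (mod 73).
Since φ is injective, we compute φ⁻¹(0): solve 65x + 71 ≡ 0 (mod 73), i.e. 65x ≡ 2 (mod 73).
Multiplying by 65⁻¹ = 9 gives x ≡ 9·2 = 18 ≡ 18 (mod 73).
Check: φ(18) = 65·18 + 71 = 1241 = 17·73 + 0 ≡ 0 (mod 73).

18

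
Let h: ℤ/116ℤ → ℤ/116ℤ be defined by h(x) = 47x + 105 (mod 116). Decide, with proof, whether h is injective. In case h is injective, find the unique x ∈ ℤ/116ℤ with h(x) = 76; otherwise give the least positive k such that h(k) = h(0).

Recall that injectivity means: for all u, v in the domain, h(u) = h(v) implies u = v.
If h(u) = h(v), then 47u ≡ 47v (mod 116). Because gcd(47, 116) = 1, we may cancel 47 to get u ≡ v (mod 116).
So h is injective.
We now compute 47⁻¹ mod 116 explicitly. Euclid's algorithm: 116 = 2·47 + 22, 47 = 2·22 + 3, 22 = 7·3 + 1; back-substituting gives 1 = 79·47 − 32·116, so 47⁻¹ ≡ 79 (mod 116).
Since h is injective, we compute h⁻¹(76): solve 47x + 105 ≡ 76 (mod 116), i.e. 47x ≡ 87 (mod 116).
Multiplying by 47⁻¹ = 79 gives x ≡ 79·87 = 6873 = 59·116 + 29 ≡ 29 (mod 116).
Check: h(29) = 47·29 + 105 = 1468 = 12·116 + 76 ≡ 76 (mod 116).

29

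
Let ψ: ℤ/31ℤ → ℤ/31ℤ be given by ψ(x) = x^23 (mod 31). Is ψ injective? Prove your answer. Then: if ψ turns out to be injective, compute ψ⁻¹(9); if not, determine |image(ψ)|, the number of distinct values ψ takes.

Since 31 is prime, the nonzero elements of ℤ/31ℤ form a cyclic group of order 30.
As gcd(23, 30) = 1, raising to the 23rd power is a bijection on this group: if u^23 ≡ v^23 then (uv^{−1})^23 = 1, and the only element of order dividing gcd(23, 30) = 1 is 1, so u = v.
With ψ(0) = 0 this makes ψ injective on all of ℤ/31ℤ, hence bijective (finite equal-size domain and codomain). In particular ψ is injective.
Since ψ is injective, we find the preimage of 9. The inverse of x ↦ x^23 on (ℤ/31ℤ)^× is x ↦ x^17, because 23·17 = 391 = 13·30 + 1 ≡ 1 (mod 30) and x^{30} = 1 for x ≠ 0 (Fermat). So ψ⁻¹(9) = 9^17 mod 31.
Repeated squaring mod 31: 9^1 ≡ 9, 9^2 ≡ 9² = 81 ≡ 19, 9^4 ≡ 19² = 361 ≡ 20, 9^8 ≡ 20² = 400 ≡ 28, 9^16 ≡ 28² = 784 ≡ 9. Since 17 = 16 + 1, 9^17 ≡ 9·9: 9·9 = 81 ≡ 19. So 9^17 ≡ 19 (mod 31).
Hence ψ⁻¹(9) = 19.

19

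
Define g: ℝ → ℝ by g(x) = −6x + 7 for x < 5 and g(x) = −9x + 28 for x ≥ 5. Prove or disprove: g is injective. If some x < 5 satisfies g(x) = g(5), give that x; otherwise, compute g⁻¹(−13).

Both pieces are strictly decreasing (slopes −6 and −9), so each is injective on its own interval.
The left piece maps (−∞, 5) onto (−23, ∞); the right piece maps [5, ∞) onto (−∞, −17].
These images overlap. In particular g(5) = −17 (right piece), and solving −6x + 7 = −17 on the left piece gives x = 4 < 5.
So g(4) = g(5) with 4 ≠ 5, and g is not injective. This x = 4 is the requested value below 5.

4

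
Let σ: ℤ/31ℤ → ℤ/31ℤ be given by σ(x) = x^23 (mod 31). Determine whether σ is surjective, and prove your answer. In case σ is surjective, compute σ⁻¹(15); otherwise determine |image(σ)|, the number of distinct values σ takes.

Since 31 is prime, the nonzero elements of ℤ/31ℤ form a cyclic group of order 30.
As gcd(23, 30) = 1, raising to the 23rd power is a bijection on this group: if u^23 ≡ v^23 then (uv^{−1})^23 = 1, and the only element of order dividing gcd(23, 30) = 1 is 1, so u = v.
With σ(0) = 0 this makes σ injective on all of ℤ/31ℤ, hence bijective (finite equal-size domain and codomain). In particular σ is surjective.
Since σ is surjective, we find the preimage of 15. The inverse of x ↦ x^23 on (ℤ/31ℤ)^× is x ↦ x^17, because 23·17 = 391 = 13·30 + 1 ≡ 1 (mod 30) and x^{30} = 1 for x ≠ 0 (Fermat). So σ⁻¹(15) = 15^17 mod 31.
Repeated squaring mod 31: 15^1 ≡ 15, 15^2 ≡ 15² = 225 ≡ 8, 15^4 ≡ 8² = 64 ≡ 2, 15^8 ≡ 2² = 4, 15^16 ≡ 4² = 16. Since 17 = 16 + 1, 15^17 ≡ 16·15: 16·15 = 240 ≡ 23. So 15^17 ≡ 23 (mod 31).
Hence σ⁻¹(15) = 23.

23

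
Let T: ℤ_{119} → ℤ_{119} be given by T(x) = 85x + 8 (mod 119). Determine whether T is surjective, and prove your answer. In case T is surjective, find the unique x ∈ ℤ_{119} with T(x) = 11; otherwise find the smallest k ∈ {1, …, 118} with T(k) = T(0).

Since gcd(85, 119) = 17, we have 85x ≡ 0 (mod 17) for all x, so T(x) ≡ 8 (mod 17).
But 0 ≢ 8 (mod 17), so 0 ∈ ℤ_{119} has no preimage. Therefore T is not surjective.
Since T is not surjective, we find the least positive k with T(k) = T(0): this means 85k ≡ 0 (mod 119), i.e. 119 ∣ 85k. Since gcd(85, 119) = 17, dividing through by 17 this holds exactly when 7 ∣ 5k, and as gcd(5, 7) = 1, exactly when 7 ∣ k.
The smallest positive such k is 7.

7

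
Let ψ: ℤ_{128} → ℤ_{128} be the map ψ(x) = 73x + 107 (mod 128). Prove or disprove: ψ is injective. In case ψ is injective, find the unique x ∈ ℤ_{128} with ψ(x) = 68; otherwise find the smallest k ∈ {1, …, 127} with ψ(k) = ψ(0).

17

Suppose ψ(u) = ψ(v) in ℤ_{128}. Then 73u + 107 ≡ 73v + 107 (mod 128), hence 73(u − v) ≡ 0 (mod 128).
Since gcd(73, 128) = 1, 73 is invertible modulo 128, so u − v ≡ 0 (mod 128), i.e. u = v.
So ψ is injective.
We now compute 73⁻¹ mod 128 explicitly. Euclid's algorithm: 128 = 1·73 + 55, 73 = 1·55 + 18, 55 = 3·18 + 1; back-substituting gives 1 = 121·73 − 69·128, so 73⁻¹ ≡ 121 (mod 128).
Since ψ is injective, we find ψ⁻¹(68): we need 73x ≡ 68 − 107 ≡ 89 (mod 128). Using 73⁻¹ = 121: x ≡ 121·89 = 10769 = 84·128 + 17, so x = 17.
Check: ψ(17) = 73·17 + 107 = 1348 = 10·128 + 68 ≡ 68 (mod 128).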